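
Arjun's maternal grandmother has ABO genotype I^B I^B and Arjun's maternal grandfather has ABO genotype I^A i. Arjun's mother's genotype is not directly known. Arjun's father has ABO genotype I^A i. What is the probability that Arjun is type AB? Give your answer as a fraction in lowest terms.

1/4

Arjun's mother's ABO genotype from I^B I^B × I^A i: 1/2 I^A I^B, 1/2 I^B i.
Crossing each possibility with the father I^A i and summing P(type AB): 1/2·1/4 + 1/2·1/4 = 1/4.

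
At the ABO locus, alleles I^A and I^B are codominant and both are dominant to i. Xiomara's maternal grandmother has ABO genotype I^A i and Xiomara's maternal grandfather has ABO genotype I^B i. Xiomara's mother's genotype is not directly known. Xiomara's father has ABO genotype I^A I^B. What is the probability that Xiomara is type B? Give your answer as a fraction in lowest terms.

Xiomara's mother's ABO genotype from I^A i × I^B i: 1/4 I^A I^B, 1/4 I^A i, 1/4 I^B i, 1/4 i i.
Crossing each possibility with the father I^A I^B and summing P(type B): 1/4·1/4 + 1/4·1/4 + 1/4·1/2 + 1/4·1/2 = 3/8.

3/8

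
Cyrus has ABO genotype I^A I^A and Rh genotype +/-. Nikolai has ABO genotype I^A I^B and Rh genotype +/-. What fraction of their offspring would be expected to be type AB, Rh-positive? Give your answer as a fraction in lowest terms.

3/8

ABO cross I^A I^A × I^A I^B → offspring phenotypes: 1/2 A, 1/2 AB.
Rh cross +/- × +/- → 3/4 Rh+, 1/4 Rh-.
Independent loci: P(type AB, Rh-positive) = 1/2 × 3/4 = 3/8.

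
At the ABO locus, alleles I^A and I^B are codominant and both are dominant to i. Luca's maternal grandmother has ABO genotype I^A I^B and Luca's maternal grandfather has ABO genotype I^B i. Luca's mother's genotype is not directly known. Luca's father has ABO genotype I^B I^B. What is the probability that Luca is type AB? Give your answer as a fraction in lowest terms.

Luca's mother's ABO genotype from I^A I^B × I^B i: 1/4 I^A I^B, 1/4 I^A i, 1/4 I^B I^B, 1/4 I^B i.
Crossing each possibility with the father I^B I^B and summing P(type AB): 1/4·1/2 + 1/4·1/2 + 1/4·0 + 1/4·0 = 1/4.

1/4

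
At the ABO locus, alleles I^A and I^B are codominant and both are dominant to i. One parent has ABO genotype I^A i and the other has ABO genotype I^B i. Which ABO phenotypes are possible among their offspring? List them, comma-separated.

Gametes from I^A i × I^B i give offspring ABO genotypes I^A I^B, I^A i, I^B i, i i, i.e. phenotypes O, A, B, AB.

O, A, B, AB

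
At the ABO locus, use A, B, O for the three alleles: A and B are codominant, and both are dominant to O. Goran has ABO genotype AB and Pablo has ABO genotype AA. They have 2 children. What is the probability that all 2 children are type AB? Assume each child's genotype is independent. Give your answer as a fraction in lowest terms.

1/4

ABO cross AB × AA → 1/2 A, 1/2 AB.
So P(type AB) = 1/2 per child.
All 2 independent: (1/2)^2 = 1/4.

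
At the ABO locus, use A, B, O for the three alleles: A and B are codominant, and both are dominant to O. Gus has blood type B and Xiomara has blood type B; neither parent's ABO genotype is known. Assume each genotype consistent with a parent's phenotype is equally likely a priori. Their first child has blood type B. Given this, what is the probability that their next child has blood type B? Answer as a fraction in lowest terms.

Possible genotypes: Gus ∈ {BB, BO}; Xiomara ∈ {BB, BO}.
Weight each parental genotype pair by prior × P(type-B child):
  BB × BB: posterior weight 4/15; P(next child type B) = 1.
  BB × BO: posterior weight 4/15; P(next child type B) = 1.
  BO × BB: posterior weight 4/15; P(next child type B) = 1.
  BO × BO: posterior weight 1/5; P(next child type B) = 3/4.
Weighted sum = 19/20.

19/20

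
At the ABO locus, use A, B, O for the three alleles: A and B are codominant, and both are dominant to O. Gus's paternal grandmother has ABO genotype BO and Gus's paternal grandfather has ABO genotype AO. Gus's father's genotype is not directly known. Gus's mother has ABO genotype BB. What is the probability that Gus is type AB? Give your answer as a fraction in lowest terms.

Gus's father's ABO genotype from BO × AO: 1/4 AB, 1/4 AO, 1/4 BO, 1/4 OO.
Crossing each possibility with the mother BB and summing P(type AB): 1/4·1/2 + 1/4·1/2 + 1/4·0 + 1/4·0 = 1/4.

1/4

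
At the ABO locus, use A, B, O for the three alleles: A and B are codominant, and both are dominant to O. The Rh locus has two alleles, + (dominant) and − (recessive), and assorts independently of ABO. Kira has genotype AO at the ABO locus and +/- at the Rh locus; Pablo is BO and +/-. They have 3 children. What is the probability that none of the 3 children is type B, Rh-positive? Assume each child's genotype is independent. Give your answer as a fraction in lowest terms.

2197/4096

ABO cross AO × BO → 1/4 O, 1/4 A, 1/4 B, 1/4 AB.
Rh cross +/- × +/- → 3/4 Rh+, 1/4 Rh-; so P(type B, Rh-positive) = 1/4 × 3/4 = 3/16 per child.
P(not type B, Rh-positive) = 13/16 for one child; (13/16)^3 = 2197/4096.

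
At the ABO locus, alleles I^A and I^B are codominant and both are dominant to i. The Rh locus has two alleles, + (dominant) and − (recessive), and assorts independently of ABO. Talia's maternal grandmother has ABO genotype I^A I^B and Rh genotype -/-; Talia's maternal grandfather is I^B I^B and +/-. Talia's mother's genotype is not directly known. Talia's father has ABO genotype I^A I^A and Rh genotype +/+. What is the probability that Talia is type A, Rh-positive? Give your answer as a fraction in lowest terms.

1/4

Talia's mother's ABO genotype from I^A I^B × I^B I^B: 1/2 I^A I^B, 1/2 I^B I^B.
Crossing each possibility with the father I^A I^A and summing P(type A): 1/2·1/2 + 1/2·0 = 1/4.
Similarly for Rh via the mother's Rh distribution: P(Rh+) = 1.
Independent loci: 1/4 × 1 = 1/4.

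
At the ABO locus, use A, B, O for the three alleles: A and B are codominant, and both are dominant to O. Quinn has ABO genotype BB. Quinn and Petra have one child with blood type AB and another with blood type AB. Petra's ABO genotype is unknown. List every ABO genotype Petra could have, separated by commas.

AA, AB, AO

For each candidate genotype of Petra, check whether crossing it with BB can produce every observed child phenotype.
  AA → possible child types {AB} ✓
  AB → possible child types {B, AB} ✓
  AO → possible child types {B, AB} ✓
  BB → possible child types {B} ✗
  BO → possible child types {B} ✗
  OO → possible child types {B} ✗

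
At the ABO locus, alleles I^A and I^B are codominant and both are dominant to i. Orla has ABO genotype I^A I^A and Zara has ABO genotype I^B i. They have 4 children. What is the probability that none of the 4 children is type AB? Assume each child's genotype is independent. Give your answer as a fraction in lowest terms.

1/16

ABO cross I^A I^A × I^B i → 1/2 A, 1/2 AB.
So P(type AB) = 1/2 per child.
P(not type AB) = 1/2 for one child; (1/2)^4 = 1/16.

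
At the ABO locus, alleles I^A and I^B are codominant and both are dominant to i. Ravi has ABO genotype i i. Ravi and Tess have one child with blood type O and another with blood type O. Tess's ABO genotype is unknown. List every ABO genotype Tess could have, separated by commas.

I^A i, I^B i, i i

For each candidate genotype of Tess, check whether crossing it with i i can produce every observed child phenotype.
  I^A I^A → possible child types {A} ✗
  I^A I^B → possible child types {A, B} ✗
  I^A i → possible child types {O, A} ✓
  I^B I^B → possible child types {B} ✗
  I^B i → possible child types {O, B} ✓
  i i → possible child types {O} ✓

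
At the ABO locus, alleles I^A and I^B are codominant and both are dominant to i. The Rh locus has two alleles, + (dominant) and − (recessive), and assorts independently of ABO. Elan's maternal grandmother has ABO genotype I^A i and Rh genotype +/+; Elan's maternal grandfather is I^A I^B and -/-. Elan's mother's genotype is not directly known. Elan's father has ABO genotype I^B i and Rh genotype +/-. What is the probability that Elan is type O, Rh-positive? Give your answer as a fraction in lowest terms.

Elan's mother's ABO genotype from I^A i × I^A I^B: 1/4 I^A I^A, 1/4 I^A I^B, 1/4 I^A i, 1/4 I^B i.
Crossing each possibility with the father I^B i and summing P(type O): 1/4·0 + 1/4·0 + 1/4·1/4 + 1/4·1/4 = 1/8.
Similarly for Rh via the mother's Rh distribution: P(Rh+) = 3/4.
Independent loci: 1/8 × 3/4 = 3/32.

3/32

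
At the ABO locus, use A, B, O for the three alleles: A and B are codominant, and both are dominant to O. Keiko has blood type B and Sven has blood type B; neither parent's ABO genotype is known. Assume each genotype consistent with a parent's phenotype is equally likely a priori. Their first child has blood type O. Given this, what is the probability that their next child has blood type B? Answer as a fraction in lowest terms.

Possible genotypes: Keiko ∈ {BB, BO}; Sven ∈ {BB, BO}.
Weight each parental genotype pair by prior × P(type-O child):
  BO × BO: posterior weight 1; P(next child type B) = 3/4.
Weighted sum = 3/4.

3/4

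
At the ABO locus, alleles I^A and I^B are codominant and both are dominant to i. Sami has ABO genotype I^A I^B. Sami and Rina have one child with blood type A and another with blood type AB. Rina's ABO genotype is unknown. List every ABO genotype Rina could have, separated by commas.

I^A I^A, I^A I^B, I^A i, I^B i

For each candidate genotype of Rina, check whether crossing it with I^A I^B can produce every observed child phenotype.
  I^A I^A → possible child types {A, AB} ✓
  I^A I^B → possible child types {A, B, AB} ✓
  I^A i → possible child types {A, B, AB} ✓
  I^B I^B → possible child types {B, AB} ✗
  I^B i → possible child types {A, B, AB} ✓
  i i → possible child types {A, B} ✗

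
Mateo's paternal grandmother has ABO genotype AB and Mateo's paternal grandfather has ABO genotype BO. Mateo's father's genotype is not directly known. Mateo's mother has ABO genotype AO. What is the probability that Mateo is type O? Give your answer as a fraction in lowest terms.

1/8

Mateo's father's ABO genotype from AB × BO: 1/4 AB, 1/4 AO, 1/4 BB, 1/4 BO.
Crossing each possibility with the mother AO and summing P(type O): 1/4·0 + 1/4·1/4 + 1/4·0 + 1/4·1/4 = 1/8.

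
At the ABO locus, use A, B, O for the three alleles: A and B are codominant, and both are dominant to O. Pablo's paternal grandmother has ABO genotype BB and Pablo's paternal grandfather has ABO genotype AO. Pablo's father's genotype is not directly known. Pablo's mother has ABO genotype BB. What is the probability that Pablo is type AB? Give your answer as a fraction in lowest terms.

Pablo's father's ABO genotype from BB × AO: 1/2 AB, 1/2 BO.
Crossing each possibility with the mother BB and summing P(type AB): 1/2·1/2 + 1/2·0 = 1/4.

1/4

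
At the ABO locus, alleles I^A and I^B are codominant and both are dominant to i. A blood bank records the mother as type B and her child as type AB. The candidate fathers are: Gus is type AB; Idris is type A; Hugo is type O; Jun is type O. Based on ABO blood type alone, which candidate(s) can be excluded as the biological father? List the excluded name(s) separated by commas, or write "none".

Hugo, Jun

A candidate is excluded only if no genotype consistent with his phenotype could produce a type AB child with a type B mother.
Hugo (type O): no genotype consistent with that phenotype can produce a type-AB child with a type-B mother.
Jun (type O): no genotype consistent with that phenotype can produce a type-AB child with a type-B mother.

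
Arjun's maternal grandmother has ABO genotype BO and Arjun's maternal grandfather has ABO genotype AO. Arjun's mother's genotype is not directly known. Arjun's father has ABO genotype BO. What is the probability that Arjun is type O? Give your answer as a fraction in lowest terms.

Arjun's mother's ABO genotype from BO × AO: 1/4 AB, 1/4 AO, 1/4 BO, 1/4 OO.
Crossing each possibility with the father BO and summing P(type O): 1/4·0 + 1/4·1/4 + 1/4·1/4 + 1/4·1/2 = 1/4.

1/4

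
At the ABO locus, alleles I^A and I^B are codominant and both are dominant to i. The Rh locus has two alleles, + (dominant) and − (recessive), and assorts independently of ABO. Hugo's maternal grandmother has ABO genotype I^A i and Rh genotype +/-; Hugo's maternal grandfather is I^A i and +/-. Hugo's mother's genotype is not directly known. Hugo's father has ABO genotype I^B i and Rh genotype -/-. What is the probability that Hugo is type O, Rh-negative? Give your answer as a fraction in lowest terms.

1/8

Hugo's mother's ABO genotype from I^A i × I^A i: 1/4 I^A I^A, 1/2 I^A i, 1/4 i i.
Crossing each possibility with the father I^B i and summing P(type O): 1/4·0 + 1/2·1/4 + 1/4·1/2 = 1/4.
Similarly for Rh via the mother's Rh distribution: P(Rh-) = 1/2.
Independent loci: 1/4 × 1/2 = 1/8.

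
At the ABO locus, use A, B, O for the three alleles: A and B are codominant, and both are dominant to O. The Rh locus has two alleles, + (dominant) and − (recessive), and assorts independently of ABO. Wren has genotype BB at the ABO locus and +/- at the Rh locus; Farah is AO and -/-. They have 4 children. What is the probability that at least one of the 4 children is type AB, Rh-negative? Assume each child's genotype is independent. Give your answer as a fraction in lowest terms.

ABO cross BB × AO → 1/2 B, 1/2 AB.
Rh cross +/- × -/- → 1/2 Rh+, 1/2 Rh-; so P(type AB, Rh-negative) = 1/2 × 1/2 = 1/4 per child.
P(none) = (3/4)^4 = 81/256; P(at least one) = 1 − 81/256 = 175/256.

175/256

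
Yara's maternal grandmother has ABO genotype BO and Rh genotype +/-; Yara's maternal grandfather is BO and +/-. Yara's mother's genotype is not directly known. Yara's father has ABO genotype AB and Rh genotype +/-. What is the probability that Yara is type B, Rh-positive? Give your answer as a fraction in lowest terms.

Yara's mother's ABO genotype from BO × BO: 1/4 BB, 1/2 BO, 1/4 OO.
Crossing each possibility with the father AB and summing P(type B): 1/4·1/2 + 1/2·1/2 + 1/4·1/2 = 1/2.
Similarly for Rh via the mother's Rh distribution: P(Rh+) = 3/4.
Independent loci: 1/2 × 3/4 = 3/8.

3/8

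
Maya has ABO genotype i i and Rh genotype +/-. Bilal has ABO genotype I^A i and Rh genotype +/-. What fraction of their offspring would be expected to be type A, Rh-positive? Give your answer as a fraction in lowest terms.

ABO cross i i × I^A i → offspring phenotypes: 1/2 O, 1/2 A.
Rh cross +/- × +/- → 3/4 Rh+, 1/4 Rh-.
Independent loci: P(type A, Rh-positive) = 1/2 × 3/4 = 3/8.

3/8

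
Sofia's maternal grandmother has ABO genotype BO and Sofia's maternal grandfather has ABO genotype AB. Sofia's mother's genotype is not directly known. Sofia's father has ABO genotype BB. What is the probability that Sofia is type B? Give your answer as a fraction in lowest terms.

Sofia's mother's ABO genotype from BO × AB: 1/4 AB, 1/4 AO, 1/4 BB, 1/4 BO.
Crossing each possibility with the father BB and summing P(type B): 1/4·1/2 + 1/4·1/2 + 1/4·1 + 1/4·1 = 3/4.

3/4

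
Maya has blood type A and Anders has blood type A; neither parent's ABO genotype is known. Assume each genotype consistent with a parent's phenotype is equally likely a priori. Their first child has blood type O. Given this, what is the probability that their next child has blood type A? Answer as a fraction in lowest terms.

Possible genotypes: Maya ∈ {AA, AO}; Anders ∈ {AA, AO}.
Weight each parental genotype pair by prior × P(type-O child):
  AO × AO: posterior weight 1; P(next child type A) = 3/4.
Weighted sum = 3/4.

3/4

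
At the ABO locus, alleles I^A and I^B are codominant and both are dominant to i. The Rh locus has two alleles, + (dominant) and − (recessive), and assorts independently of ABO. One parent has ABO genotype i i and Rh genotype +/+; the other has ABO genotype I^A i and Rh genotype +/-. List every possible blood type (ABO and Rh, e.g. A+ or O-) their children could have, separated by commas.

Gametes from i i × I^A i give offspring ABO genotypes I^A i, i i, i.e. phenotypes O, A.
Rh cross +/+ × +/- → phenotypes Rh+.
Combining independently: O+, A+.

O+, A+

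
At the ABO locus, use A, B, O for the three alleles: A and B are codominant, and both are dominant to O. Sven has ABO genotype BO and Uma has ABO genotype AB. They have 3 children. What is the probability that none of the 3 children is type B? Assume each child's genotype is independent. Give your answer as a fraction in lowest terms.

ABO cross BO × AB → 1/4 A, 1/2 B, 1/4 AB.
So P(type B) = 1/2 per child.
P(not type B) = 1/2 for one child; (1/2)^3 = 1/8.

1/8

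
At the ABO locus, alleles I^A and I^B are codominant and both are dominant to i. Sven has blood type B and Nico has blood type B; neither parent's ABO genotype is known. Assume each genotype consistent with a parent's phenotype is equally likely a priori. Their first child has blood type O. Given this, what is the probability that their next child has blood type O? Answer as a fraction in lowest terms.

1/4

Possible genotypes: Sven ∈ {I^B I^B, I^B i}; Nico ∈ {I^B I^B, I^B i}.
Weight each parental genotype pair by prior × P(type-O child):
  I^B i × I^B i: posterior weight 1; P(next child type O) = 1/4.
Weighted sum = 1/4.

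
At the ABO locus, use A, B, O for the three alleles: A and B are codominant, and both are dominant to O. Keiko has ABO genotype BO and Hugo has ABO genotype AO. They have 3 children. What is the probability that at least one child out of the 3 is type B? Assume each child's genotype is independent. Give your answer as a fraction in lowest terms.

ABO cross BO × AO → 1/4 O, 1/4 A, 1/4 B, 1/4 AB.
So P(type B) = 1/4 per child.
P(none) = (3/4)^3 = 27/64; P(at least one) = 1 − 27/64 = 37/64.

37/64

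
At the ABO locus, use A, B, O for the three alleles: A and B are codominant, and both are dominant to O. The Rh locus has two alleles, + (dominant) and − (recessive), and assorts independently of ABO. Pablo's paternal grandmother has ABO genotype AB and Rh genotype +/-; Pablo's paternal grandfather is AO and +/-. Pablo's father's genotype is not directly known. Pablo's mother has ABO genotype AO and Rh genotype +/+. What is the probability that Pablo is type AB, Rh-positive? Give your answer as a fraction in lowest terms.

Pablo's father's ABO genotype from AB × AO: 1/4 AA, 1/4 AB, 1/4 AO, 1/4 BO.
Crossing each possibility with the mother AO and summing P(type AB): 1/4·0 + 1/4·1/4 + 1/4·0 + 1/4·1/4 = 1/8.
Similarly for Rh via the father's Rh distribution: P(Rh+) = 1.
Independent loci: 1/8 × 1 = 1/8.

1/8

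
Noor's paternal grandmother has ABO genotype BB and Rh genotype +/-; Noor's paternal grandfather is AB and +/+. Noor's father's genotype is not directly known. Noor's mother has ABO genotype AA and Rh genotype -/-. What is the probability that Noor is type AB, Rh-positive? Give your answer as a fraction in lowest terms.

9/16

Noor's father's ABO genotype from BB × AB: 1/2 AB, 1/2 BB.
Crossing each possibility with the mother AA and summing P(type AB): 1/2·1/2 + 1/2·1 = 3/4.
Similarly for Rh via the father's Rh distribution: P(Rh+) = 3/4.
Independent loci: 3/4 × 3/4 = 9/16.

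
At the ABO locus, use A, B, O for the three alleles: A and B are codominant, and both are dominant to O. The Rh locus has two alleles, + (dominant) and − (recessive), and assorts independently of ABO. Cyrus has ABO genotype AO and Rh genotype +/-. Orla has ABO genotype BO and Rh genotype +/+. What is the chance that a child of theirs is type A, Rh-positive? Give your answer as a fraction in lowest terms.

ABO cross AO × BO → offspring phenotypes: 1/4 O, 1/4 A, 1/4 B, 1/4 AB.
Rh cross +/- × +/+ → 1 Rh+.
Independent loci: P(type A, Rh-positive) = 1/4 × 1 = 1/4.

1/4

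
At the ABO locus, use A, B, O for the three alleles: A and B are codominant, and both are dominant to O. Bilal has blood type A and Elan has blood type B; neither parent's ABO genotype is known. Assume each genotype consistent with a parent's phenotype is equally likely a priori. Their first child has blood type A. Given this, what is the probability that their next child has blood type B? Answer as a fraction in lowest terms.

1/12

Possible genotypes: Bilal ∈ {AA, AO}; Elan ∈ {BB, BO}.
Weight each parental genotype pair by prior × P(type-A child):
  AA × BO: posterior weight 2/3; P(next child type B) = 0.
  AO × BO: posterior weight 1/3; P(next child type B) = 1/4.
Weighted sum = 1/12.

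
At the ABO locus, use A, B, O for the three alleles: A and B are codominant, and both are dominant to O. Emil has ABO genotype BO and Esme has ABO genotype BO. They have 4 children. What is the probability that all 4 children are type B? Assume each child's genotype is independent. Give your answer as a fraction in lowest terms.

ABO cross BO × BO → 1/4 O, 3/4 B.
So P(type B) = 3/4 per child.
All 4 independent: (3/4)^4 = 81/256.

81/256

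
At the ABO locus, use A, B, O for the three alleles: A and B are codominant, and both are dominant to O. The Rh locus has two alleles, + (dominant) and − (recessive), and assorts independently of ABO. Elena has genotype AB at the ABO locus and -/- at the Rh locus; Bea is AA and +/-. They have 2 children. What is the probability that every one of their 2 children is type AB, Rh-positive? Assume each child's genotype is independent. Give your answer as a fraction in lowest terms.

ABO cross AB × AA → 1/2 A, 1/2 AB.
Rh cross -/- × +/- → 1/2 Rh+, 1/2 Rh-; so P(type AB, Rh-positive) = 1/2 × 1/2 = 1/4 per child.
All 2 independent: (1/4)^2 = 1/16.

1/16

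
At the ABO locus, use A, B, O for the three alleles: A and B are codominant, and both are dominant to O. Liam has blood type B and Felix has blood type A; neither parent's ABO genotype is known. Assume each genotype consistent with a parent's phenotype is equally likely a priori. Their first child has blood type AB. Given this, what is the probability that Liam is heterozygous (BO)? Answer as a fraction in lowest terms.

Possible genotypes: Liam ∈ {BB, BO}; Felix ∈ {AA, AO}.
Weight each parental genotype pair by prior × P(type-AB child):
  BB × AA: posterior weight 4/9.
  BB × AO: posterior weight 2/9.
  BO × AA: posterior weight 2/9.
  BO × AO: posterior weight 1/9.
Sum the posterior weight over pairs where Liam is BO: 1/3.

1/3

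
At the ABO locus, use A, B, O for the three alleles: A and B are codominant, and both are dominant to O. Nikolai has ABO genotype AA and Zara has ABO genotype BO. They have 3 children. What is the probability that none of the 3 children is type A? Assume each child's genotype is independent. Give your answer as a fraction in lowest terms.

ABO cross AA × BO → 1/2 A, 1/2 AB.
So P(type A) = 1/2 per child.
P(not type A) = 1/2 for one child; (1/2)^3 = 1/8.

1/8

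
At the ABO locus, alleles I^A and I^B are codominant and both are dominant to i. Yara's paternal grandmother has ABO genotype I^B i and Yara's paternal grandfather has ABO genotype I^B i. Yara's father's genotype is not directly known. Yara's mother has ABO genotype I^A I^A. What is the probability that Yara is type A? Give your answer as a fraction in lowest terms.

1/2

Yara's father's ABO genotype from I^B i × I^B i: 1/4 I^B I^B, 1/2 I^B i, 1/4 i i.
Crossing each possibility with the mother I^A I^A and summing P(type A): 1/4·0 + 1/2·1/2 + 1/4·1 = 1/2.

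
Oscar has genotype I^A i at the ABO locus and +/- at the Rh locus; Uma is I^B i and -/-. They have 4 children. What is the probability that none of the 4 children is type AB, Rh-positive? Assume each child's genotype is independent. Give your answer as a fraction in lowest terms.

ABO cross I^A i × I^B i → 1/4 O, 1/4 A, 1/4 B, 1/4 AB.
Rh cross +/- × -/- → 1/2 Rh+, 1/2 Rh-; so P(type AB, Rh-positive) = 1/4 × 1/2 = 1/8 per child.
P(not type AB, Rh-positive) = 7/8 for one child; (7/8)^4 = 2401/4096.

2401/4096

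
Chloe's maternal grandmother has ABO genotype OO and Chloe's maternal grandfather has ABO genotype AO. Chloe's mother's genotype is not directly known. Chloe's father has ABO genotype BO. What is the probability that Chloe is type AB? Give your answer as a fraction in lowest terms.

Chloe's mother's ABO genotype from OO × AO: 1/2 AO, 1/2 OO.
Crossing each possibility with the father BO and summing P(type AB): 1/2·1/4 + 1/2·0 = 1/8.

1/8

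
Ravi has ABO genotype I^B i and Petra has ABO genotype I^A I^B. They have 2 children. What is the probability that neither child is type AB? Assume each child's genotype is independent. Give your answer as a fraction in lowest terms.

9/16

ABO cross I^B i × I^A I^B → 1/4 A, 1/2 B, 1/4 AB.
So P(type AB) = 1/4 per child.
P(not type AB) = 3/4 for one child; (3/4)^2 = 9/16.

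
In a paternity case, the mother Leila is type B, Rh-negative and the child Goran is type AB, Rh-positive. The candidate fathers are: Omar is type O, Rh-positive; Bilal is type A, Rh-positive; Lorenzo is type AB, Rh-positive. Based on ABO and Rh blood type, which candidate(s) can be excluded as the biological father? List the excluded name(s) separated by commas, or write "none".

A candidate is excluded only if no genotype consistent with his phenotype could produce a type AB, Rh-positive child with a type B, Rh-negative mother.
Omar (type O, Rh+): no genotype consistent with that phenotype can produce a type-AB Rh+ child with a type-B mother.

Omar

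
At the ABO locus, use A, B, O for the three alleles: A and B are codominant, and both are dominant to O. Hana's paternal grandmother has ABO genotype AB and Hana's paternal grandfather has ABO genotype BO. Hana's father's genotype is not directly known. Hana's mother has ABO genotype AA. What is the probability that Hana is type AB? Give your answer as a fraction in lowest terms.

Hana's father's ABO genotype from AB × BO: 1/4 AB, 1/4 AO, 1/4 BB, 1/4 BO.
Crossing each possibility with the mother AA and summing P(type AB): 1/4·1/2 + 1/4·0 + 1/4·1 + 1/4·1/2 = 1/2.

1/2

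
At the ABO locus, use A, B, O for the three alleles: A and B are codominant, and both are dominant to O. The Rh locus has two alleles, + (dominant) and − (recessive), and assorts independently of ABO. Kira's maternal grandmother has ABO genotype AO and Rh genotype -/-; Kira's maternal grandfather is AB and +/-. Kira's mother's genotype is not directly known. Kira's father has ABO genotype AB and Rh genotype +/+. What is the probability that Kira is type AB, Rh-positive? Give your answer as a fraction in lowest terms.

3/8

Kira's mother's ABO genotype from AO × AB: 1/4 AA, 1/4 AB, 1/4 AO, 1/4 BO.
Crossing each possibility with the father AB and summing P(type AB): 1/4·1/2 + 1/4·1/2 + 1/4·1/4 + 1/4·1/4 = 3/8.
Similarly for Rh via the mother's Rh distribution: P(Rh+) = 1.
Independent loci: 3/8 × 1 = 3/8.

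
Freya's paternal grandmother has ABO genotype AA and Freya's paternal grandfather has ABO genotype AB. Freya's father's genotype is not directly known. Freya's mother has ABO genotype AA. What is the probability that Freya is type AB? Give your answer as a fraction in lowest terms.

1/4

Freya's father's ABO genotype from AA × AB: 1/2 AA, 1/2 AB.
Crossing each possibility with the mother AA and summing P(type AB): 1/2·0 + 1/2·1/2 = 1/4.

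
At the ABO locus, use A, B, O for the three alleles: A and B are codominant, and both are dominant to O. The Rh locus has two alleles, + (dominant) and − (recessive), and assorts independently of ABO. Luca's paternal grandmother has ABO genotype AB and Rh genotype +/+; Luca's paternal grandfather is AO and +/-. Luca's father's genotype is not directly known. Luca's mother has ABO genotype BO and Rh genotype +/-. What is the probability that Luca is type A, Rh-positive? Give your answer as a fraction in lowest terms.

7/32

Luca's father's ABO genotype from AB × AO: 1/4 AA, 1/4 AB, 1/4 AO, 1/4 BO.
Crossing each possibility with the mother BO and summing P(type A): 1/4·1/2 + 1/4·1/4 + 1/4·1/4 + 1/4·0 = 1/4.
Similarly for Rh via the father's Rh distribution: P(Rh+) = 7/8.
Independent loci: 1/4 × 7/8 = 7/32.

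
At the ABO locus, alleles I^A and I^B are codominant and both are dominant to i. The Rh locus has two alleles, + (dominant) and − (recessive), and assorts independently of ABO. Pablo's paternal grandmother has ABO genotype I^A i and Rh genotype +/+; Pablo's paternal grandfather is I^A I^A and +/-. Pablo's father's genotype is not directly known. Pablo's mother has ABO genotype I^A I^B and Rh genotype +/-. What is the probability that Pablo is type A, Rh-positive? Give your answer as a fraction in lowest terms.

Pablo's father's ABO genotype from I^A i × I^A I^A: 1/2 I^A I^A, 1/2 I^A i.
Crossing each possibility with the mother I^A I^B and summing P(type A): 1/2·1/2 + 1/2·1/2 = 1/2.
Similarly for Rh via the father's Rh distribution: P(Rh+) = 7/8.
Independent loci: 1/2 × 7/8 = 7/16.

7/16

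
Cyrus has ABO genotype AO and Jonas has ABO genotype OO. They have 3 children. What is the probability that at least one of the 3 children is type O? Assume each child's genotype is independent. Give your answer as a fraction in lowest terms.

7/8

ABO cross AO × OO → 1/2 O, 1/2 A.
So P(type O) = 1/2 per child.
P(none) = (1/2)^3 = 1/8; P(at least one) = 1 − 1/8 = 7/8.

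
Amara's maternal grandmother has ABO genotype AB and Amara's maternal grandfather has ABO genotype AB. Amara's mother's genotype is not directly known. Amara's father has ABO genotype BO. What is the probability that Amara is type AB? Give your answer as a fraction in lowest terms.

Amara's mother's ABO genotype from AB × AB: 1/4 AA, 1/2 AB, 1/4 BB.
Crossing each possibility with the father BO and summing P(type AB): 1/4·1/2 + 1/2·1/4 + 1/4·0 = 1/4.

1/4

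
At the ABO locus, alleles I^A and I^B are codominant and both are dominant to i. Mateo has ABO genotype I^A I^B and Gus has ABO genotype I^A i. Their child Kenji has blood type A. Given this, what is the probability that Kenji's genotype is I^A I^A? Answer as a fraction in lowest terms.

Cross I^A I^B × I^A i → 1/4 I^A I^A, 1/4 I^A I^B, 1/4 I^A i, 1/4 I^B i.
Type-A genotypes among offspring: I^A I^A (1/4), I^A i (1/4); total 1/2.
P(I^A I^A | type A) = (1/4) / (1/2) = 1/2.

1/2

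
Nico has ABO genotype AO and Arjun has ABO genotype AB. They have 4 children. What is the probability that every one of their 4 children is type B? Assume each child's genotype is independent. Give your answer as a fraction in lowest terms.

ABO cross AO × AB → 1/2 A, 1/4 B, 1/4 AB.
So P(type B) = 1/4 per child.
All 4 independent: (1/4)^4 = 1/256.

1/256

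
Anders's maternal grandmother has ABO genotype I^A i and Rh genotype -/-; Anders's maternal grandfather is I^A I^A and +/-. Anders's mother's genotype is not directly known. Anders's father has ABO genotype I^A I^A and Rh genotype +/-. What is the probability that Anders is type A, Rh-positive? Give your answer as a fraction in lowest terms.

5/8

Anders's mother's ABO genotype from I^A i × I^A I^A: 1/2 I^A I^A, 1/2 I^A i.
Crossing each possibility with the father I^A I^A and summing P(type A): 1/2·1 + 1/2·1 = 1.
Similarly for Rh via the mother's Rh distribution: P(Rh+) = 5/8.
Independent loci: 1 × 5/8 = 5/8.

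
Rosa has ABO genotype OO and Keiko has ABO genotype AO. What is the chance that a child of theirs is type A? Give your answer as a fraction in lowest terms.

1/2

ABO cross OO × AO → offspring phenotypes: 1/2 O, 1/2 A.
So P(type A) = 1/2.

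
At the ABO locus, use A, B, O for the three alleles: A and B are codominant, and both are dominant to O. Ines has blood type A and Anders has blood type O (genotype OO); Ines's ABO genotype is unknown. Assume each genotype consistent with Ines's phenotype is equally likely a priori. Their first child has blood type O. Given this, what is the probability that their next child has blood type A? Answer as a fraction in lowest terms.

Possible genotypes: Ines ∈ {AA, AO}; Anders ∈ {OO}.
Weight each parental genotype pair by prior × P(type-O child):
  AO × OO: posterior weight 1; P(next child type A) = 1/2.
Weighted sum = 1/2.

1/2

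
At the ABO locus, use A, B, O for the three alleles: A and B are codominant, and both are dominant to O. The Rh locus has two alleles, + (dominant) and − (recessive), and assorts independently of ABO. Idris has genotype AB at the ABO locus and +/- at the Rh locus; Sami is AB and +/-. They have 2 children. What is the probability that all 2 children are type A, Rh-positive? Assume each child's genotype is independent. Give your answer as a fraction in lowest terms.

ABO cross AB × AB → 1/4 A, 1/4 B, 1/2 AB.
Rh cross +/- × +/- → 3/4 Rh+, 1/4 Rh-; so P(type A, Rh-positive) = 1/4 × 3/4 = 3/16 per child.
All 2 independent: (3/16)^2 = 9/256.

9/256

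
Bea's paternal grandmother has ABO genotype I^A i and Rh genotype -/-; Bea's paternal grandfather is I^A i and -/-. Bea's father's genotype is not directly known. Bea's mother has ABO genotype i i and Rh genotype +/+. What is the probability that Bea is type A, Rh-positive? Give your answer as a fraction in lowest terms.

Bea's father's ABO genotype from I^A i × I^A i: 1/4 I^A I^A, 1/2 I^A i, 1/4 i i.
Crossing each possibility with the mother i i and summing P(type A): 1/4·1 + 1/2·1/2 + 1/4·0 = 1/2.
Similarly for Rh via the father's Rh distribution: P(Rh+) = 1.
Independent loci: 1/2 × 1 = 1/2.

1/2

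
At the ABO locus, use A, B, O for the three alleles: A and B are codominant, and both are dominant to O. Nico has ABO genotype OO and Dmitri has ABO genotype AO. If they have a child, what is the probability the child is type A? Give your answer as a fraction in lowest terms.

1/2

ABO cross OO × AO → offspring phenotypes: 1/2 O, 1/2 A.
So P(type A) = 1/2.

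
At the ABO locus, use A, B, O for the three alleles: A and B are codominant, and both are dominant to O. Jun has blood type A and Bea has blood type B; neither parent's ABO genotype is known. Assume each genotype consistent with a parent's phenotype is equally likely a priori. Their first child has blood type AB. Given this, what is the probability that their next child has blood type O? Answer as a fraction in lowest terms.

1/36

Possible genotypes: Jun ∈ {AA, AO}; Bea ∈ {BB, BO}.
Weight each parental genotype pair by prior × P(type-AB child):
  AA × BB: posterior weight 4/9; P(next child type O) = 0.
  AA × BO: posterior weight 2/9; P(next child type O) = 0.
  AO × BB: posterior weight 2/9; P(next child type O) = 0.
  AO × BO: posterior weight 1/9; P(next child type O) = 1/4.
Weighted sum = 1/36.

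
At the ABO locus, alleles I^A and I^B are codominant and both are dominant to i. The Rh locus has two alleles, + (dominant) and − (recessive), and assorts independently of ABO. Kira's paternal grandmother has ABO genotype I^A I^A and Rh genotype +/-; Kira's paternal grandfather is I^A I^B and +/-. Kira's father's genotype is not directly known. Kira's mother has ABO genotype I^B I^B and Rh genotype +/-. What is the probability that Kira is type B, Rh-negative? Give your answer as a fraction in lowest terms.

Kira's father's ABO genotype from I^A I^A × I^A I^B: 1/2 I^A I^A, 1/2 I^A I^B.
Crossing each possibility with the mother I^B I^B and summing P(type B): 1/2·0 + 1/2·1/2 = 1/4.
Similarly for Rh via the father's Rh distribution: P(Rh-) = 1/4.
Independent loci: 1/4 × 1/4 = 1/16.

1/16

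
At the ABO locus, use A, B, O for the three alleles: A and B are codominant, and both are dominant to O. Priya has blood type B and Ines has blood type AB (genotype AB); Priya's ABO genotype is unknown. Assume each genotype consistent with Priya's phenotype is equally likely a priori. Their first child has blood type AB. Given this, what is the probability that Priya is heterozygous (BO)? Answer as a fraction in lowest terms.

1/3

Possible genotypes: Priya ∈ {BB, BO}; Ines ∈ {AB}.
Weight each parental genotype pair by prior × P(type-AB child):
  BB × AB: posterior weight 2/3.
  BO × AB: posterior weight 1/3.
Sum the posterior weight over pairs where Priya is BO: 1/3.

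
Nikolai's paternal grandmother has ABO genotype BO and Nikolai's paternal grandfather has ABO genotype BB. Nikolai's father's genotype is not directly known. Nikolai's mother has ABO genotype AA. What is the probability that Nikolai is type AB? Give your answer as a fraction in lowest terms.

3/4

Nikolai's father's ABO genotype from BO × BB: 1/2 BB, 1/2 BO.
Crossing each possibility with the mother AA and summing P(type AB): 1/2·1 + 1/2·1/2 = 3/4.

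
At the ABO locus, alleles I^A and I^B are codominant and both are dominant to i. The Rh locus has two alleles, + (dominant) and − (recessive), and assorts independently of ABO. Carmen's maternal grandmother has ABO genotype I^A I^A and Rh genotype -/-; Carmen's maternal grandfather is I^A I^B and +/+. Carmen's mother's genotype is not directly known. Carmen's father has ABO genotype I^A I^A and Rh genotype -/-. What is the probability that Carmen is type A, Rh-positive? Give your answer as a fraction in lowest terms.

3/8

Carmen's mother's ABO genotype from I^A I^A × I^A I^B: 1/2 I^A I^A, 1/2 I^A I^B.
Crossing each possibility with the father I^A I^A and summing P(type A): 1/2·1 + 1/2·1/2 = 3/4.
Similarly for Rh via the mother's Rh distribution: P(Rh+) = 1/2.
Independent loci: 3/4 × 1/2 = 3/8.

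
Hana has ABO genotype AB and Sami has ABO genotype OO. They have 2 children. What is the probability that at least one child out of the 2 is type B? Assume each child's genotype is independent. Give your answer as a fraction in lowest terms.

ABO cross AB × OO → 1/2 A, 1/2 B.
So P(type B) = 1/2 per child.
P(none) = (1/2)^2 = 1/4; P(at least one) = 1 − 1/4 = 3/4.

3/4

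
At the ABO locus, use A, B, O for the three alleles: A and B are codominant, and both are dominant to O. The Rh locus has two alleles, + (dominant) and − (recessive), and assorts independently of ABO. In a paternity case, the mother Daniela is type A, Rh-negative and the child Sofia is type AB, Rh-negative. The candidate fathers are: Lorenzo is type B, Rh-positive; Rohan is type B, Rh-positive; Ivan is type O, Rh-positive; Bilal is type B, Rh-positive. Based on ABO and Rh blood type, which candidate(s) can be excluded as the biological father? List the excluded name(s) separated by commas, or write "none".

Ivan

A candidate is excluded only if no genotype consistent with his phenotype could produce a type AB, Rh-negative child with a type A, Rh-negative mother.
Ivan (type O, Rh+): no genotype consistent with that phenotype can produce a type-AB Rh- child with a type-A mother.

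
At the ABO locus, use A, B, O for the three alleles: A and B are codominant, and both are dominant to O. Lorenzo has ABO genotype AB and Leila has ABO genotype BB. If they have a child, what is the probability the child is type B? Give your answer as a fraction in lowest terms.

1/2

ABO cross AB × BB → offspring phenotypes: 1/2 B, 1/2 AB.
So P(type B) = 1/2.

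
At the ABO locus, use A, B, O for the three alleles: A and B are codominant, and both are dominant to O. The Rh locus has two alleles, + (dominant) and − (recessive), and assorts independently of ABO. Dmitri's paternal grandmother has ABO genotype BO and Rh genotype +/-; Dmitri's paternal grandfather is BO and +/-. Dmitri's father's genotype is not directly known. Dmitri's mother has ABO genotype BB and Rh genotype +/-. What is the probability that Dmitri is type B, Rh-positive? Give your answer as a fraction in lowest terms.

3/4

Dmitri's father's ABO genotype from BO × BO: 1/4 BB, 1/2 BO, 1/4 OO.
Crossing each possibility with the mother BB and summing P(type B): 1/4·1 + 1/2·1 + 1/4·1 = 1.
Similarly for Rh via the father's Rh distribution: P(Rh+) = 3/4.
Independent loci: 1 × 3/4 = 3/4.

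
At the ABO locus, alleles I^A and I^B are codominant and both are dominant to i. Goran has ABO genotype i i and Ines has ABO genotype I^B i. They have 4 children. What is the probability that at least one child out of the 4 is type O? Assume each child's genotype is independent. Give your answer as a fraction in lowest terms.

ABO cross i i × I^B i → 1/2 O, 1/2 B.
So P(type O) = 1/2 per child.
P(none) = (1/2)^4 = 1/16; P(at least one) = 1 − 1/16 = 15/16.

15/16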